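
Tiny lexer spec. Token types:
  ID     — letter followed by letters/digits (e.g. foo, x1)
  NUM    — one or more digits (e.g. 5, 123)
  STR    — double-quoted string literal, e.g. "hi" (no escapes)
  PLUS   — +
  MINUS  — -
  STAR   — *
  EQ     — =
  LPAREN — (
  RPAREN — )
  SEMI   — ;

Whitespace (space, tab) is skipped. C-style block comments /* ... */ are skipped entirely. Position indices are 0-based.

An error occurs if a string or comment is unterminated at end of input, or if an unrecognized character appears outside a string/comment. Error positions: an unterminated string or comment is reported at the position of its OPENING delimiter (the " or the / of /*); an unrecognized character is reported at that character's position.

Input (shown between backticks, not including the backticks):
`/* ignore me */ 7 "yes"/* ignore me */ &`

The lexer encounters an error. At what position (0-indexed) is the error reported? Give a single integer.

pos=0: enter COMMENT mode (saw '/*')
exit COMMENT mode (now at pos=15)
pos=16: emit NUM '7' (now at pos=17)
pos=18: enter STRING mode
pos=18: emit STR "yes" (now at pos=23)
pos=23: enter COMMENT mode (saw '/*')
exit COMMENT mode (now at pos=38)
pos=39: ERROR — unrecognized char '&'

Answer: 39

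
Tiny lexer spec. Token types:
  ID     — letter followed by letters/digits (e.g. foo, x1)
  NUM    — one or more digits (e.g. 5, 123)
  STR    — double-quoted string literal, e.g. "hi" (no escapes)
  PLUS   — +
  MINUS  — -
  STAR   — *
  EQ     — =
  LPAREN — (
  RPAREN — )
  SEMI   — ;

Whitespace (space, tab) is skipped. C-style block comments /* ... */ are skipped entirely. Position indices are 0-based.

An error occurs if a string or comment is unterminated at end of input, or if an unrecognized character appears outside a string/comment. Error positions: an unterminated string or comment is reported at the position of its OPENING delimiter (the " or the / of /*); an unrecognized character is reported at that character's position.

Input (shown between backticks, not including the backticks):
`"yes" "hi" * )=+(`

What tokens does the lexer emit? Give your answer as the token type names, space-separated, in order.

pos=0: enter STRING mode
pos=0: emit STR "yes" (now at pos=5)
pos=6: enter STRING mode
pos=6: emit STR "hi" (now at pos=10)
pos=11: emit STAR '*'
pos=13: emit RPAREN ')'
pos=14: emit EQ '='
pos=15: emit PLUS '+'
pos=16: emit LPAREN '('
DONE. 7 tokens: [STR, STR, STAR, RPAREN, EQ, PLUS, LPAREN]

Answer: STR STR STAR RPAREN EQ PLUS LPAREN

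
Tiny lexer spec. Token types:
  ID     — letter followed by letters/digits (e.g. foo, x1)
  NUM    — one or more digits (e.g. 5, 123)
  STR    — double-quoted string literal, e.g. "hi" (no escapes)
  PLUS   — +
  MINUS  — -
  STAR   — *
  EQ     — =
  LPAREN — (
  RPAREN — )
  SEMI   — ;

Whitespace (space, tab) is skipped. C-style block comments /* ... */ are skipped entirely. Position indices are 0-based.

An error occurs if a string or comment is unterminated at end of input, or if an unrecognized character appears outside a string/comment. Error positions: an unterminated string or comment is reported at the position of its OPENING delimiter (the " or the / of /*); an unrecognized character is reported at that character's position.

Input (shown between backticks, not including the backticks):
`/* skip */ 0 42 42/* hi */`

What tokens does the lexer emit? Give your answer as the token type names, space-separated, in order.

pos=0: enter COMMENT mode (saw '/*')
exit COMMENT mode (now at pos=10)
pos=11: emit NUM '0' (now at pos=12)
pos=13: emit NUM '42' (now at pos=15)
pos=16: emit NUM '42' (now at pos=18)
pos=18: enter COMMENT mode (saw '/*')
exit COMMENT mode (now at pos=26)
DONE. 3 tokens: [NUM, NUM, NUM]

Answer: NUM NUM NUM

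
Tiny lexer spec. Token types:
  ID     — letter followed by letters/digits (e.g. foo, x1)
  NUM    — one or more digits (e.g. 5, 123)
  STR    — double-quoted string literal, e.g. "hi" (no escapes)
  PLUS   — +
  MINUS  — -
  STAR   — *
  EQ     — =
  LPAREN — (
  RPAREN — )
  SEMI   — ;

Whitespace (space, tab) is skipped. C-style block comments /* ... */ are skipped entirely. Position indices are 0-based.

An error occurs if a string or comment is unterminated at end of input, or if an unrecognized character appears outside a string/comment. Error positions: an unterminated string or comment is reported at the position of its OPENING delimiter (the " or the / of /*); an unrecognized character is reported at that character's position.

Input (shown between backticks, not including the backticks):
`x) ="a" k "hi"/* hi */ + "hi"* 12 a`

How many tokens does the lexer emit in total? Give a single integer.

pos=0: emit ID 'x' (now at pos=1)
pos=1: emit RPAREN ')'
pos=3: emit EQ '='
pos=4: enter STRING mode
pos=4: emit STR "a" (now at pos=7)
pos=8: emit ID 'k' (now at pos=9)
pos=10: enter STRING mode
pos=10: emit STR "hi" (now at pos=14)
pos=14: enter COMMENT mode (saw '/*')
exit COMMENT mode (now at pos=22)
pos=23: emit PLUS '+'
pos=25: enter STRING mode
pos=25: emit STR "hi" (now at pos=29)
pos=29: emit STAR '*'
pos=31: emit NUM '12' (now at pos=33)
pos=34: emit ID 'a' (now at pos=35)
DONE. 11 tokens: [ID, RPAREN, EQ, STR, ID, STR, PLUS, STR, STAR, NUM, ID]

Answer: 11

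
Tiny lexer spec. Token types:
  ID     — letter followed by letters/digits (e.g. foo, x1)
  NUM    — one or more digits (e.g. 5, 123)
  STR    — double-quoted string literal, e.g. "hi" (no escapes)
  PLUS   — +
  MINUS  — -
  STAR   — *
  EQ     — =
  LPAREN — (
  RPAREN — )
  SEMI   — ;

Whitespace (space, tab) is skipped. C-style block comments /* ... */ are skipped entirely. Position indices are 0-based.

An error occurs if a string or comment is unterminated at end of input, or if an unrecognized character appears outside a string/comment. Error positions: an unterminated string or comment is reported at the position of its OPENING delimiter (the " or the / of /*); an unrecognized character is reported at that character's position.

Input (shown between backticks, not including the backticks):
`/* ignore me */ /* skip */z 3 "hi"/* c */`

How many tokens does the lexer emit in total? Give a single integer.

pos=0: enter COMMENT mode (saw '/*')
exit COMMENT mode (now at pos=15)
pos=16: enter COMMENT mode (saw '/*')
exit COMMENT mode (now at pos=26)
pos=26: emit ID 'z' (now at pos=27)
pos=28: emit NUM '3' (now at pos=29)
pos=30: enter STRING mode
pos=30: emit STR "hi" (now at pos=34)
pos=34: enter COMMENT mode (saw '/*')
exit COMMENT mode (now at pos=41)
DONE. 3 tokens: [ID, NUM, STR]

Answer: 3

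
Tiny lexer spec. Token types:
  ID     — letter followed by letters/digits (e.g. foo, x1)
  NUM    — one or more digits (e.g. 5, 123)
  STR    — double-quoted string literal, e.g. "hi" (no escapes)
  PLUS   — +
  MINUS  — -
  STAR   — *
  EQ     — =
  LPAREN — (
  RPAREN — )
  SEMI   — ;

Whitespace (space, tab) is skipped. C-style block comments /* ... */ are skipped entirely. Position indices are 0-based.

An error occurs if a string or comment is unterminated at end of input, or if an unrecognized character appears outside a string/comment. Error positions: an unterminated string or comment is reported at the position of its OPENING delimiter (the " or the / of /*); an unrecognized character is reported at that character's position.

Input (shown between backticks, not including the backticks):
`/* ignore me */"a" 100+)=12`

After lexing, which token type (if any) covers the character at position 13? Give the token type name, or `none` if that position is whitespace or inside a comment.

Answer: none

Derivation:
pos=0: enter COMMENT mode (saw '/*')
exit COMMENT mode (now at pos=15)
pos=15: enter STRING mode
pos=15: emit STR "a" (now at pos=18)
pos=19: emit NUM '100' (now at pos=22)
pos=22: emit PLUS '+'
pos=23: emit RPAREN ')'
pos=24: emit EQ '='
pos=25: emit NUM '12' (now at pos=27)
DONE. 6 tokens: [STR, NUM, PLUS, RPAREN, EQ, NUM]
Position 13: char is '*' -> none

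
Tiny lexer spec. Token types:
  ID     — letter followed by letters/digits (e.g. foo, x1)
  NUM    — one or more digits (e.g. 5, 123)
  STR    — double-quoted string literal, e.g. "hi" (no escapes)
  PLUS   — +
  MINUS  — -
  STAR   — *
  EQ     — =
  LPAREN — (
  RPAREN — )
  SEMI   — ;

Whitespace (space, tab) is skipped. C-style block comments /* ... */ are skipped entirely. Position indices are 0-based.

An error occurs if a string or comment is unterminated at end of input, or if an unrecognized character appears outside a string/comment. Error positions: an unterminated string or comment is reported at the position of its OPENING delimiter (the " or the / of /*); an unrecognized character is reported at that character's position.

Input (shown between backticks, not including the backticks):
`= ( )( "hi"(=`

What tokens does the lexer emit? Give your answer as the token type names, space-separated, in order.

Answer: EQ LPAREN RPAREN LPAREN STR LPAREN EQ

Derivation:
pos=0: emit EQ '='
pos=2: emit LPAREN '('
pos=4: emit RPAREN ')'
pos=5: emit LPAREN '('
pos=7: enter STRING mode
pos=7: emit STR "hi" (now at pos=11)
pos=11: emit LPAREN '('
pos=12: emit EQ '='
DONE. 7 tokens: [EQ, LPAREN, RPAREN, LPAREN, STR, LPAREN, EQ]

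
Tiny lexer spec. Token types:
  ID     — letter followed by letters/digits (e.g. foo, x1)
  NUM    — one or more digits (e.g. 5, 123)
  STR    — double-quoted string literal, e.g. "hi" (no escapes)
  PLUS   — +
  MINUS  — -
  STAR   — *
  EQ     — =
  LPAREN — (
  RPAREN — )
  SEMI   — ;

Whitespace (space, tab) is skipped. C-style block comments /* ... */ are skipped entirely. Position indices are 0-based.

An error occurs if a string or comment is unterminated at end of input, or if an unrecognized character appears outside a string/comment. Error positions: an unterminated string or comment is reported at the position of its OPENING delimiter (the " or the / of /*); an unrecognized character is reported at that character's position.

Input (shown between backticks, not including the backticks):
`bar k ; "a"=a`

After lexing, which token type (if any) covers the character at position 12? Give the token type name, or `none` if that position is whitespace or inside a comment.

pos=0: emit ID 'bar' (now at pos=3)
pos=4: emit ID 'k' (now at pos=5)
pos=6: emit SEMI ';'
pos=8: enter STRING mode
pos=8: emit STR "a" (now at pos=11)
pos=11: emit EQ '='
pos=12: emit ID 'a' (now at pos=13)
DONE. 6 tokens: [ID, ID, SEMI, STR, EQ, ID]
Position 12: char is 'a' -> ID

Answer: ID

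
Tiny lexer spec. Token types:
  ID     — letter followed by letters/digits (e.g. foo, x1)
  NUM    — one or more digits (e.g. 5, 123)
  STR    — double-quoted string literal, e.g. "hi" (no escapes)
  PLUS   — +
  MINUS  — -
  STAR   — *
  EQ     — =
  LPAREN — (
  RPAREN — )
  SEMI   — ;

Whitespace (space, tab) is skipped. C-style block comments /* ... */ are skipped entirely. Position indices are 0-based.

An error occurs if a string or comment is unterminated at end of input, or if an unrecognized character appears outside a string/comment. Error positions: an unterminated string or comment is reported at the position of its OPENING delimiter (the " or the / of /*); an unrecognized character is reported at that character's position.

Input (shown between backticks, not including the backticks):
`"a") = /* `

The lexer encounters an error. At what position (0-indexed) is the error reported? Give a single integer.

pos=0: enter STRING mode
pos=0: emit STR "a" (now at pos=3)
pos=3: emit RPAREN ')'
pos=5: emit EQ '='
pos=7: enter COMMENT mode (saw '/*')
pos=7: ERROR — unterminated comment (reached EOF)

Answer: 7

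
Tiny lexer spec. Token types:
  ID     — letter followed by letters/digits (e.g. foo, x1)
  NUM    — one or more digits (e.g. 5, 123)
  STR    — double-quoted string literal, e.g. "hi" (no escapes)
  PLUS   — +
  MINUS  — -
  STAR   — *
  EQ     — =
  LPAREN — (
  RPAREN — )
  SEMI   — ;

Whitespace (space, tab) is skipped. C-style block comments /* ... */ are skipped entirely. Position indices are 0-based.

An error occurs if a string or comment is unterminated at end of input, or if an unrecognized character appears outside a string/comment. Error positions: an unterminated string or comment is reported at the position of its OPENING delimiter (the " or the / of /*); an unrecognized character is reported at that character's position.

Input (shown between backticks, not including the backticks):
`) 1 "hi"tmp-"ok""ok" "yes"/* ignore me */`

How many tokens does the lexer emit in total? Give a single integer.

pos=0: emit RPAREN ')'
pos=2: emit NUM '1' (now at pos=3)
pos=4: enter STRING mode
pos=4: emit STR "hi" (now at pos=8)
pos=8: emit ID 'tmp' (now at pos=11)
pos=11: emit MINUS '-'
pos=12: enter STRING mode
pos=12: emit STR "ok" (now at pos=16)
pos=16: enter STRING mode
pos=16: emit STR "ok" (now at pos=20)
pos=21: enter STRING mode
pos=21: emit STR "yes" (now at pos=26)
pos=26: enter COMMENT mode (saw '/*')
exit COMMENT mode (now at pos=41)
DONE. 8 tokens: [RPAREN, NUM, STR, ID, MINUS, STR, STR, STR]

Answer: 8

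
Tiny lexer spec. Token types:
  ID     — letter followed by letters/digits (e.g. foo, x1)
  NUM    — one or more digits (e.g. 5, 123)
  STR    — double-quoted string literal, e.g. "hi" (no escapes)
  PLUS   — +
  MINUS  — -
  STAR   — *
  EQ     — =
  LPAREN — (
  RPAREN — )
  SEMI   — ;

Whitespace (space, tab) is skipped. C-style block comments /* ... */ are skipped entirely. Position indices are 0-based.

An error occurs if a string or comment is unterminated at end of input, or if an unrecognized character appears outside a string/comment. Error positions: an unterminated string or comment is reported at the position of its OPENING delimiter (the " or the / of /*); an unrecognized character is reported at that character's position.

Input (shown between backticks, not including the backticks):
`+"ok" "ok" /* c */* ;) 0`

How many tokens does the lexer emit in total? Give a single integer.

pos=0: emit PLUS '+'
pos=1: enter STRING mode
pos=1: emit STR "ok" (now at pos=5)
pos=6: enter STRING mode
pos=6: emit STR "ok" (now at pos=10)
pos=11: enter COMMENT mode (saw '/*')
exit COMMENT mode (now at pos=18)
pos=18: emit STAR '*'
pos=20: emit SEMI ';'
pos=21: emit RPAREN ')'
pos=23: emit NUM '0' (now at pos=24)
DONE. 7 tokens: [PLUS, STR, STR, STAR, SEMI, RPAREN, NUM]

Answer: 7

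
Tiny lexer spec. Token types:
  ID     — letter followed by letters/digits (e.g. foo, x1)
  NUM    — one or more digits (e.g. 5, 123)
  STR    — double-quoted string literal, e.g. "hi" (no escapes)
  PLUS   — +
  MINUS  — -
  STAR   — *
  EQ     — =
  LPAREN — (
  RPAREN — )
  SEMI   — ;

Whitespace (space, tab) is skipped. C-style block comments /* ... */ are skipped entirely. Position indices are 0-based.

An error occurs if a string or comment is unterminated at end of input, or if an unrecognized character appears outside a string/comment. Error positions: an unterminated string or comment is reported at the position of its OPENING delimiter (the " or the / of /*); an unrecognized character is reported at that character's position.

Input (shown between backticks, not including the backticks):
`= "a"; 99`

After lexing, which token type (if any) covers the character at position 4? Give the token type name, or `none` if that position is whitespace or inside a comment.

pos=0: emit EQ '='
pos=2: enter STRING mode
pos=2: emit STR "a" (now at pos=5)
pos=5: emit SEMI ';'
pos=7: emit NUM '99' (now at pos=9)
DONE. 4 tokens: [EQ, STR, SEMI, NUM]
Position 4: char is '"' -> STR

Answer: STR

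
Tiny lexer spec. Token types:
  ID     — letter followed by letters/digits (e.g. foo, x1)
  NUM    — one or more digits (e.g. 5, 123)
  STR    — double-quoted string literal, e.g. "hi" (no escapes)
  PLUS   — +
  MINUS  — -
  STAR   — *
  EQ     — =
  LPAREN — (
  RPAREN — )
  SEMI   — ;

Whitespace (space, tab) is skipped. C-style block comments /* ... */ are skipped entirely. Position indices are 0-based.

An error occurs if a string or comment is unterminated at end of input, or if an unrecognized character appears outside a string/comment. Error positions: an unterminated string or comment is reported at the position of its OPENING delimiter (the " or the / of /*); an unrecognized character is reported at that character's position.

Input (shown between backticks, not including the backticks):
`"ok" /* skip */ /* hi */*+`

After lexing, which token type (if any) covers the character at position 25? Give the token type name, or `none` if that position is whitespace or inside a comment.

Answer: PLUS

Derivation:
pos=0: enter STRING mode
pos=0: emit STR "ok" (now at pos=4)
pos=5: enter COMMENT mode (saw '/*')
exit COMMENT mode (now at pos=15)
pos=16: enter COMMENT mode (saw '/*')
exit COMMENT mode (now at pos=24)
pos=24: emit STAR '*'
pos=25: emit PLUS '+'
DONE. 3 tokens: [STR, STAR, PLUS]
Position 25: char is '+' -> PLUS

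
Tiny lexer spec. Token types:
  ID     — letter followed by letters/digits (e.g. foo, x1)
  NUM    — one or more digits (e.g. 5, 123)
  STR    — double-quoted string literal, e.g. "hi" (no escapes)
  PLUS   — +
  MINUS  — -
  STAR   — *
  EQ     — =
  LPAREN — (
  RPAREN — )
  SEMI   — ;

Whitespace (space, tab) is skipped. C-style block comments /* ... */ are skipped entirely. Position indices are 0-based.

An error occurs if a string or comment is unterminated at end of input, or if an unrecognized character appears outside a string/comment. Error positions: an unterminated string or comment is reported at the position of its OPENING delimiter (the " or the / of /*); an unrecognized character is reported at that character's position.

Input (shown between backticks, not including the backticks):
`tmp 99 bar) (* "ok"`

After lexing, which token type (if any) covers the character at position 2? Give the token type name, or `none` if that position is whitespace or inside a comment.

Answer: ID

Derivation:
pos=0: emit ID 'tmp' (now at pos=3)
pos=4: emit NUM '99' (now at pos=6)
pos=7: emit ID 'bar' (now at pos=10)
pos=10: emit RPAREN ')'
pos=12: emit LPAREN '('
pos=13: emit STAR '*'
pos=15: enter STRING mode
pos=15: emit STR "ok" (now at pos=19)
DONE. 7 tokens: [ID, NUM, ID, RPAREN, LPAREN, STAR, STR]
Position 2: char is 'p' -> ID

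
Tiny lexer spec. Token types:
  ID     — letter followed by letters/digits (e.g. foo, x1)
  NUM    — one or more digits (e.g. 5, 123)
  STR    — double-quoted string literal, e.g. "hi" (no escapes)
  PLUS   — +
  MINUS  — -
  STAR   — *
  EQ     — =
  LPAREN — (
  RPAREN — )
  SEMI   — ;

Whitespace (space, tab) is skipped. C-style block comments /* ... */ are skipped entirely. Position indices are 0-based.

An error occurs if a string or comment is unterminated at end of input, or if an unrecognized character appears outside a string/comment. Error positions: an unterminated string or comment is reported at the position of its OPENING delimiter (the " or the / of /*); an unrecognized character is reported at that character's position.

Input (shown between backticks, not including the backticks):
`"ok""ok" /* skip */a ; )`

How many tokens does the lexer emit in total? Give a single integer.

Answer: 5

Derivation:
pos=0: enter STRING mode
pos=0: emit STR "ok" (now at pos=4)
pos=4: enter STRING mode
pos=4: emit STR "ok" (now at pos=8)
pos=9: enter COMMENT mode (saw '/*')
exit COMMENT mode (now at pos=19)
pos=19: emit ID 'a' (now at pos=20)
pos=21: emit SEMI ';'
pos=23: emit RPAREN ')'
DONE. 5 tokens: [STR, STR, ID, SEMI, RPAREN]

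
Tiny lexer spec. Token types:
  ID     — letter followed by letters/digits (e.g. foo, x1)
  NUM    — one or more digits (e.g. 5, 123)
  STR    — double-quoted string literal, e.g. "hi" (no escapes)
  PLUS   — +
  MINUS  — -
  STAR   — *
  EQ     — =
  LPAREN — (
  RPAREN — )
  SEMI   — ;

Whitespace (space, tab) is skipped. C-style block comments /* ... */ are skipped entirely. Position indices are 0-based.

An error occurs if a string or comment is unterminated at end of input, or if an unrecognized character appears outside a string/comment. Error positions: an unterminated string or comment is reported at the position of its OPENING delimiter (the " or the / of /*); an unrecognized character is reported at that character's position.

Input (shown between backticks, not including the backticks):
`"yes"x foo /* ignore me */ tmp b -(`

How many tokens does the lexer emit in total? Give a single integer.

pos=0: enter STRING mode
pos=0: emit STR "yes" (now at pos=5)
pos=5: emit ID 'x' (now at pos=6)
pos=7: emit ID 'foo' (now at pos=10)
pos=11: enter COMMENT mode (saw '/*')
exit COMMENT mode (now at pos=26)
pos=27: emit ID 'tmp' (now at pos=30)
pos=31: emit ID 'b' (now at pos=32)
pos=33: emit MINUS '-'
pos=34: emit LPAREN '('
DONE. 7 tokens: [STR, ID, ID, ID, ID, MINUS, LPAREN]

Answer: 7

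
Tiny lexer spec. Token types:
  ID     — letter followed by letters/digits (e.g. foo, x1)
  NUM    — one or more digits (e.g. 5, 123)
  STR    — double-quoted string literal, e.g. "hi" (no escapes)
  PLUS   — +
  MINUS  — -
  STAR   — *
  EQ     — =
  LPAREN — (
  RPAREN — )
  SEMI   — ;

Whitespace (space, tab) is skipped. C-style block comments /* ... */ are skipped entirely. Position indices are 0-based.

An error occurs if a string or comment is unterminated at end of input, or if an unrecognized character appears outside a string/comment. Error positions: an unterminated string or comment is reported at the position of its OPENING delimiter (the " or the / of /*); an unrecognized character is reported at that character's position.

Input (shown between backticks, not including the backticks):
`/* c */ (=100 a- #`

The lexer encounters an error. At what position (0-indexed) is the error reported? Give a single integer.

pos=0: enter COMMENT mode (saw '/*')
exit COMMENT mode (now at pos=7)
pos=8: emit LPAREN '('
pos=9: emit EQ '='
pos=10: emit NUM '100' (now at pos=13)
pos=14: emit ID 'a' (now at pos=15)
pos=15: emit MINUS '-'
pos=17: ERROR — unrecognized char '#'

Answer: 17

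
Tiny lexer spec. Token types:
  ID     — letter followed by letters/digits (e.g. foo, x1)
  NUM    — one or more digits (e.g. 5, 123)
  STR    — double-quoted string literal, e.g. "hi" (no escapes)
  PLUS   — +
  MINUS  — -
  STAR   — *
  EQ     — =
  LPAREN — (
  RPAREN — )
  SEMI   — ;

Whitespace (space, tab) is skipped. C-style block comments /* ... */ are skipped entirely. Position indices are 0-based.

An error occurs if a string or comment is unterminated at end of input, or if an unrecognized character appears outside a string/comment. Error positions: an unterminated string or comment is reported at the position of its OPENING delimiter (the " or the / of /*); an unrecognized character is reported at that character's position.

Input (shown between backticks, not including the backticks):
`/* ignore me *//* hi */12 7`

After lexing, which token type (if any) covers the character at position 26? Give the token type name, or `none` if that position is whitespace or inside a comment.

pos=0: enter COMMENT mode (saw '/*')
exit COMMENT mode (now at pos=15)
pos=15: enter COMMENT mode (saw '/*')
exit COMMENT mode (now at pos=23)
pos=23: emit NUM '12' (now at pos=25)
pos=26: emit NUM '7' (now at pos=27)
DONE. 2 tokens: [NUM, NUM]
Position 26: char is '7' -> NUM

Answer: NUM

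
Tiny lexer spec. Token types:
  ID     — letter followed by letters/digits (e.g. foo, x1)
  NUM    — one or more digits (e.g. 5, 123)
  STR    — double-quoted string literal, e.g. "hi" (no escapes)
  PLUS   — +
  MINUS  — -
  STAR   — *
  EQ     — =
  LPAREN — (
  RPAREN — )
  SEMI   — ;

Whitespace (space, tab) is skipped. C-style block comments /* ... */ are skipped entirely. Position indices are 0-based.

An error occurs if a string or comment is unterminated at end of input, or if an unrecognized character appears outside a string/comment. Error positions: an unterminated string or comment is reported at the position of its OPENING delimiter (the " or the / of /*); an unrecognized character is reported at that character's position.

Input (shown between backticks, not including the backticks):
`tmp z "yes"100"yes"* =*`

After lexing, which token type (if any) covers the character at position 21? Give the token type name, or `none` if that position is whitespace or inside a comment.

pos=0: emit ID 'tmp' (now at pos=3)
pos=4: emit ID 'z' (now at pos=5)
pos=6: enter STRING mode
pos=6: emit STR "yes" (now at pos=11)
pos=11: emit NUM '100' (now at pos=14)
pos=14: enter STRING mode
pos=14: emit STR "yes" (now at pos=19)
pos=19: emit STAR '*'
pos=21: emit EQ '='
pos=22: emit STAR '*'
DONE. 8 tokens: [ID, ID, STR, NUM, STR, STAR, EQ, STAR]
Position 21: char is '=' -> EQ

Answer: EQ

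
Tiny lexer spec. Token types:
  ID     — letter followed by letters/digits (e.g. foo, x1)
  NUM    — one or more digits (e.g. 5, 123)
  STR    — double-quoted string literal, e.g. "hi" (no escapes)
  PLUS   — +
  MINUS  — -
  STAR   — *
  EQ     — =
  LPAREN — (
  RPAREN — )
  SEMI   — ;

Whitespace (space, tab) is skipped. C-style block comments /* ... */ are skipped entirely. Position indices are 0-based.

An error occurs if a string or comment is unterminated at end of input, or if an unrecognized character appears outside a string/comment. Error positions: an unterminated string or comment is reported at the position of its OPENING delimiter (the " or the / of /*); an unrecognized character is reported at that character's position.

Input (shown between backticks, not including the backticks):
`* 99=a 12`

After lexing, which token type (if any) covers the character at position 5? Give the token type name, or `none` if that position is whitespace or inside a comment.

pos=0: emit STAR '*'
pos=2: emit NUM '99' (now at pos=4)
pos=4: emit EQ '='
pos=5: emit ID 'a' (now at pos=6)
pos=7: emit NUM '12' (now at pos=9)
DONE. 5 tokens: [STAR, NUM, EQ, ID, NUM]
Position 5: char is 'a' -> ID

Answer: ID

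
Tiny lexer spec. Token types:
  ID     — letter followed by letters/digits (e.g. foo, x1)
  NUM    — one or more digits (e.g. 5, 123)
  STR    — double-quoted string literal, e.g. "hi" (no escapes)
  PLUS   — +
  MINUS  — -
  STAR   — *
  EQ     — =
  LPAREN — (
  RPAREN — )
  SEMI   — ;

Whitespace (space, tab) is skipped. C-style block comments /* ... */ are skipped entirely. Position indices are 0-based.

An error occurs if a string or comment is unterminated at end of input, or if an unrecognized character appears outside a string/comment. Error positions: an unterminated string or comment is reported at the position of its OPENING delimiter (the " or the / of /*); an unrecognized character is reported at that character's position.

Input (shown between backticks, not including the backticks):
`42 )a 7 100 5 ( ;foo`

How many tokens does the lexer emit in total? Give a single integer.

pos=0: emit NUM '42' (now at pos=2)
pos=3: emit RPAREN ')'
pos=4: emit ID 'a' (now at pos=5)
pos=6: emit NUM '7' (now at pos=7)
pos=8: emit NUM '100' (now at pos=11)
pos=12: emit NUM '5' (now at pos=13)
pos=14: emit LPAREN '('
pos=16: emit SEMI ';'
pos=17: emit ID 'foo' (now at pos=20)
DONE. 9 tokens: [NUM, RPAREN, ID, NUM, NUM, NUM, LPAREN, SEMI, ID]

Answer: 9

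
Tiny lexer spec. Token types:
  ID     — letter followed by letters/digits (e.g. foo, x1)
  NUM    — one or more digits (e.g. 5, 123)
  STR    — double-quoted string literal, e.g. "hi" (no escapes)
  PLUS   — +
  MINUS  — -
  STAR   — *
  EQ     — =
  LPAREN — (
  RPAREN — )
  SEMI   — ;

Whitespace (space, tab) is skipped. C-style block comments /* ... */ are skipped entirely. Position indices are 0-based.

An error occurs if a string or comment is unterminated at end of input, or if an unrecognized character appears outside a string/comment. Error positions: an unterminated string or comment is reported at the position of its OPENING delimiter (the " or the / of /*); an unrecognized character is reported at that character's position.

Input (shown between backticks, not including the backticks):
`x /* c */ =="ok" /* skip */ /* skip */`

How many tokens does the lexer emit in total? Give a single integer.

Answer: 4

Derivation:
pos=0: emit ID 'x' (now at pos=1)
pos=2: enter COMMENT mode (saw '/*')
exit COMMENT mode (now at pos=9)
pos=10: emit EQ '='
pos=11: emit EQ '='
pos=12: enter STRING mode
pos=12: emit STR "ok" (now at pos=16)
pos=17: enter COMMENT mode (saw '/*')
exit COMMENT mode (now at pos=27)
pos=28: enter COMMENT mode (saw '/*')
exit COMMENT mode (now at pos=38)
DONE. 4 tokens: [ID, EQ, EQ, STR]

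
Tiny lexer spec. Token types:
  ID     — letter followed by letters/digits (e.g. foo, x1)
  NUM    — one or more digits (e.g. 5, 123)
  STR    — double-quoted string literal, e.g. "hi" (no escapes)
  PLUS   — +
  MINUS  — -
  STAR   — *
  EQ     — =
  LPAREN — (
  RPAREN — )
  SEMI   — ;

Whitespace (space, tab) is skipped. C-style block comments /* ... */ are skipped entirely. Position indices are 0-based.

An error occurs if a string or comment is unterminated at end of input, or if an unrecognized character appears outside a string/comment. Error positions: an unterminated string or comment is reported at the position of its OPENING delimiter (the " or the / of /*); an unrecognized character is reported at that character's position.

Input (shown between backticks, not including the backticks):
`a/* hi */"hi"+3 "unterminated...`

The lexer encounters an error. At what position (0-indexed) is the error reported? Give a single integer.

pos=0: emit ID 'a' (now at pos=1)
pos=1: enter COMMENT mode (saw '/*')
exit COMMENT mode (now at pos=9)
pos=9: enter STRING mode
pos=9: emit STR "hi" (now at pos=13)
pos=13: emit PLUS '+'
pos=14: emit NUM '3' (now at pos=15)
pos=16: enter STRING mode
pos=16: ERROR — unterminated string

Answer: 16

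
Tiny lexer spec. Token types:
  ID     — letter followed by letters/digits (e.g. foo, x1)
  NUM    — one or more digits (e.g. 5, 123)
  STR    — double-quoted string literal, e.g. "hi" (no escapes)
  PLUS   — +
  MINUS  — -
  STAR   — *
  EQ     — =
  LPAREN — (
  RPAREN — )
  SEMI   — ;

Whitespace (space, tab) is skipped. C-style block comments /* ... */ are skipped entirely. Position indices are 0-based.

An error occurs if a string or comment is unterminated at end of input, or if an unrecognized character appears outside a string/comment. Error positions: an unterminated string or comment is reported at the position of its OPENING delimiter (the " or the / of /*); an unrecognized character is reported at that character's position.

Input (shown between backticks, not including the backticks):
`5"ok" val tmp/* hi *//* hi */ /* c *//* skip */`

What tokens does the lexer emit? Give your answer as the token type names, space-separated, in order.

Answer: NUM STR ID ID

Derivation:
pos=0: emit NUM '5' (now at pos=1)
pos=1: enter STRING mode
pos=1: emit STR "ok" (now at pos=5)
pos=6: emit ID 'val' (now at pos=9)
pos=10: emit ID 'tmp' (now at pos=13)
pos=13: enter COMMENT mode (saw '/*')
exit COMMENT mode (now at pos=21)
pos=21: enter COMMENT mode (saw '/*')
exit COMMENT mode (now at pos=29)
pos=30: enter COMMENT mode (saw '/*')
exit COMMENT mode (now at pos=37)
pos=37: enter COMMENT mode (saw '/*')
exit COMMENT mode (now at pos=47)
DONE. 4 tokens: [NUM, STR, ID, ID]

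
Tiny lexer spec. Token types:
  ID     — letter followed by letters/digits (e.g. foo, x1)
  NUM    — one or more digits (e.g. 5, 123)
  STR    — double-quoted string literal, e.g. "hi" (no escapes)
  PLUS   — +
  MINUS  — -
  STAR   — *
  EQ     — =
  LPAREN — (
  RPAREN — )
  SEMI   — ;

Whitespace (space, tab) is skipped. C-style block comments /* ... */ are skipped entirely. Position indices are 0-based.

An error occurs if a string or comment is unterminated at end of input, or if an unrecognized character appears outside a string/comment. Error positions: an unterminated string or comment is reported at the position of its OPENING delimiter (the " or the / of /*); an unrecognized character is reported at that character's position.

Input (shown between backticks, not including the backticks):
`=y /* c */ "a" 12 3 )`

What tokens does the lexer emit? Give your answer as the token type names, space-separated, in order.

pos=0: emit EQ '='
pos=1: emit ID 'y' (now at pos=2)
pos=3: enter COMMENT mode (saw '/*')
exit COMMENT mode (now at pos=10)
pos=11: enter STRING mode
pos=11: emit STR "a" (now at pos=14)
pos=15: emit NUM '12' (now at pos=17)
pos=18: emit NUM '3' (now at pos=19)
pos=20: emit RPAREN ')'
DONE. 6 tokens: [EQ, ID, STR, NUM, NUM, RPAREN]

Answer: EQ ID STR NUM NUM RPAREN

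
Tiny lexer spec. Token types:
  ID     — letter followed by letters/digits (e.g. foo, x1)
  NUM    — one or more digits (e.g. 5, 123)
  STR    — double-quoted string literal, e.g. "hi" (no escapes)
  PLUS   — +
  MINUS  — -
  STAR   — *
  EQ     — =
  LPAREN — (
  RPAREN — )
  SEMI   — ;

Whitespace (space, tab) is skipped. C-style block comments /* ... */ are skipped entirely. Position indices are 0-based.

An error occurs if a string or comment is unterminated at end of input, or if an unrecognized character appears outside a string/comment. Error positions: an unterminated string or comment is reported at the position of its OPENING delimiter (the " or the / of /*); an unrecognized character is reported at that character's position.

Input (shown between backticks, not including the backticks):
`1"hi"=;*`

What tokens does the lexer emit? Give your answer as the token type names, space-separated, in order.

pos=0: emit NUM '1' (now at pos=1)
pos=1: enter STRING mode
pos=1: emit STR "hi" (now at pos=5)
pos=5: emit EQ '='
pos=6: emit SEMI ';'
pos=7: emit STAR '*'
DONE. 5 tokens: [NUM, STR, EQ, SEMI, STAR]

Answer: NUM STR EQ SEMI STAR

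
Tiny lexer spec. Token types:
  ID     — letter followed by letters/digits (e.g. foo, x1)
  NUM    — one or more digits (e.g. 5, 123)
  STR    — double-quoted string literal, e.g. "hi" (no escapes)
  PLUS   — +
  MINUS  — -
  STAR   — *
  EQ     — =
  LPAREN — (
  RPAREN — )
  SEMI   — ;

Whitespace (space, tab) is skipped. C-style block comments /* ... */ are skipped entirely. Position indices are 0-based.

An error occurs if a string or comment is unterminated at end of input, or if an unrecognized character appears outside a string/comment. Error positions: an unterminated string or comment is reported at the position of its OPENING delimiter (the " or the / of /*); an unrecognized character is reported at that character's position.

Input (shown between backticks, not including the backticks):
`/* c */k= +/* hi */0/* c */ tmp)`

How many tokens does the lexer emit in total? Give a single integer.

pos=0: enter COMMENT mode (saw '/*')
exit COMMENT mode (now at pos=7)
pos=7: emit ID 'k' (now at pos=8)
pos=8: emit EQ '='
pos=10: emit PLUS '+'
pos=11: enter COMMENT mode (saw '/*')
exit COMMENT mode (now at pos=19)
pos=19: emit NUM '0' (now at pos=20)
pos=20: enter COMMENT mode (saw '/*')
exit COMMENT mode (now at pos=27)
pos=28: emit ID 'tmp' (now at pos=31)
pos=31: emit RPAREN ')'
DONE. 6 tokens: [ID, EQ, PLUS, NUM, ID, RPAREN]

Answer: 6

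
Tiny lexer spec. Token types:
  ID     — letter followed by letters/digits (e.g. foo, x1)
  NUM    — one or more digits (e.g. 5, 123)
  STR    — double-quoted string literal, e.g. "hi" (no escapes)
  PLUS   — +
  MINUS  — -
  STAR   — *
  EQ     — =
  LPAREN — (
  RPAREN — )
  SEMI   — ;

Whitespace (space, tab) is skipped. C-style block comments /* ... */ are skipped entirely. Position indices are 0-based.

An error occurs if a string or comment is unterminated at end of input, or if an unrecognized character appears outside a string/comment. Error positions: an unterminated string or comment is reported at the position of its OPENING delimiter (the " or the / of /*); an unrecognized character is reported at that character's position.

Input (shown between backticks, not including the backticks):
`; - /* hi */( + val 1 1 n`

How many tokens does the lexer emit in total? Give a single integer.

Answer: 8

Derivation:
pos=0: emit SEMI ';'
pos=2: emit MINUS '-'
pos=4: enter COMMENT mode (saw '/*')
exit COMMENT mode (now at pos=12)
pos=12: emit LPAREN '('
pos=14: emit PLUS '+'
pos=16: emit ID 'val' (now at pos=19)
pos=20: emit NUM '1' (now at pos=21)
pos=22: emit NUM '1' (now at pos=23)
pos=24: emit ID 'n' (now at pos=25)
DONE. 8 tokens: [SEMI, MINUS, LPAREN, PLUS, ID, NUM, NUM, ID]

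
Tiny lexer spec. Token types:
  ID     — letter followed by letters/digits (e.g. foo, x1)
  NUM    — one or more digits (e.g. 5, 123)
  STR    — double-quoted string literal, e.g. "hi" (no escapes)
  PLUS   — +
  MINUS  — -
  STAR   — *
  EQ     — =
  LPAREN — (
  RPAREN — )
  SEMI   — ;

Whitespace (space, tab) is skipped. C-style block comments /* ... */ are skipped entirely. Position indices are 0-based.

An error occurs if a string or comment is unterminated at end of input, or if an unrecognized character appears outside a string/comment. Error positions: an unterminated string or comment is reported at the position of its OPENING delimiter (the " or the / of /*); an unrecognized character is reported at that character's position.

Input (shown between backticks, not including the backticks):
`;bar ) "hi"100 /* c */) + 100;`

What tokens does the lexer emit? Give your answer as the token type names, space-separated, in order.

pos=0: emit SEMI ';'
pos=1: emit ID 'bar' (now at pos=4)
pos=5: emit RPAREN ')'
pos=7: enter STRING mode
pos=7: emit STR "hi" (now at pos=11)
pos=11: emit NUM '100' (now at pos=14)
pos=15: enter COMMENT mode (saw '/*')
exit COMMENT mode (now at pos=22)
pos=22: emit RPAREN ')'
pos=24: emit PLUS '+'
pos=26: emit NUM '100' (now at pos=29)
pos=29: emit SEMI ';'
DONE. 9 tokens: [SEMI, ID, RPAREN, STR, NUM, RPAREN, PLUS, NUM, SEMI]

Answer: SEMI ID RPAREN STR NUM RPAREN PLUS NUM SEMI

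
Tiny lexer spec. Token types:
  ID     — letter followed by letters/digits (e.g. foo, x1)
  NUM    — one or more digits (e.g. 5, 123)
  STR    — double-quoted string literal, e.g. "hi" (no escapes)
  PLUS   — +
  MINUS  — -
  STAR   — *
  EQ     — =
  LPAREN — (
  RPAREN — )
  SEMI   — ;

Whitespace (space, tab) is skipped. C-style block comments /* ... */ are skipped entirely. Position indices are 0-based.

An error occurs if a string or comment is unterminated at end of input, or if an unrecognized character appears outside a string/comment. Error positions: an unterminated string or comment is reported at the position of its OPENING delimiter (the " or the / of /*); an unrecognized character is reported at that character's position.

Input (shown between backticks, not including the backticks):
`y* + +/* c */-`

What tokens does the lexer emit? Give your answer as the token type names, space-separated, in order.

Answer: ID STAR PLUS PLUS MINUS

Derivation:
pos=0: emit ID 'y' (now at pos=1)
pos=1: emit STAR '*'
pos=3: emit PLUS '+'
pos=5: emit PLUS '+'
pos=6: enter COMMENT mode (saw '/*')
exit COMMENT mode (now at pos=13)
pos=13: emit MINUS '-'
DONE. 5 tokens: [ID, STAR, PLUS, PLUS, MINUS]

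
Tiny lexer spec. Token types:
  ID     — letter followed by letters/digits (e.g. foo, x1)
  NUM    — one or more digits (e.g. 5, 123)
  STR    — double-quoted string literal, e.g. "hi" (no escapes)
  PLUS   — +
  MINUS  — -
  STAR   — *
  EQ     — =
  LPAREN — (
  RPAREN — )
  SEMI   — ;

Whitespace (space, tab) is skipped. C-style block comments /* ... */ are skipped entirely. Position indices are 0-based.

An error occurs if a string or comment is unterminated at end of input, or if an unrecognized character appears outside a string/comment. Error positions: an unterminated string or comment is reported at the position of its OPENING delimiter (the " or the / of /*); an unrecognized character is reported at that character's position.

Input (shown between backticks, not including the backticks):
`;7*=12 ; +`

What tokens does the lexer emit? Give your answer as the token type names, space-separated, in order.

Answer: SEMI NUM STAR EQ NUM SEMI PLUS

Derivation:
pos=0: emit SEMI ';'
pos=1: emit NUM '7' (now at pos=2)
pos=2: emit STAR '*'
pos=3: emit EQ '='
pos=4: emit NUM '12' (now at pos=6)
pos=7: emit SEMI ';'
pos=9: emit PLUS '+'
DONE. 7 tokens: [SEMI, NUM, STAR, EQ, NUM, SEMI, PLUS]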